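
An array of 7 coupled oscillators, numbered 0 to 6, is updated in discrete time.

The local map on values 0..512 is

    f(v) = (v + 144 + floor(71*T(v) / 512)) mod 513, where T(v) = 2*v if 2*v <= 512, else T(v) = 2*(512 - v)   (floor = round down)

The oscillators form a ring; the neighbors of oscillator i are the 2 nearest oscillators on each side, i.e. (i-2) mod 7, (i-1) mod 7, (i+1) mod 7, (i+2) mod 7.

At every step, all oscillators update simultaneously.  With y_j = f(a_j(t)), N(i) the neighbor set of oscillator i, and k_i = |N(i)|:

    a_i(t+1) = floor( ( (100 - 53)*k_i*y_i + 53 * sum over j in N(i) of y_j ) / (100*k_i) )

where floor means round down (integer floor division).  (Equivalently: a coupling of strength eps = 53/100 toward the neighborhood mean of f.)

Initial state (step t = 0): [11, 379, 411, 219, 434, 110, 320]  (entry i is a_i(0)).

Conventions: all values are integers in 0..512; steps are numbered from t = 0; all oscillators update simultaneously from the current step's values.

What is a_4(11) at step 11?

Simulating step by step:
t=0: [11, 379, 411, 219, 434, 110, 320]
t=1: [127, 108, 127, 263, 143, 222, 77]
t=2: [310, 308, 327, 401, 345, 379, 291]
t=3: [380, 381, 150, 106, 91, 166, 377]
t=4: [125, 116, 241, 263, 256, 250, 115]
t=5: [340, 338, 416, 445, 443, 421, 338]
t=6: [32, 34, 63, 78, 78, 65, 35]
t=7: [195, 199, 218, 230, 231, 220, 199]
t=8: [402, 405, 419, 428, 429, 420, 406]
t=9: [66, 68, 74, 78, 78, 74, 69]
t=10: [231, 232, 236, 239, 240, 237, 233]
t=11: [441, 441, 444, 447, 447, 445, 442]

Answer: a_4(11) = 447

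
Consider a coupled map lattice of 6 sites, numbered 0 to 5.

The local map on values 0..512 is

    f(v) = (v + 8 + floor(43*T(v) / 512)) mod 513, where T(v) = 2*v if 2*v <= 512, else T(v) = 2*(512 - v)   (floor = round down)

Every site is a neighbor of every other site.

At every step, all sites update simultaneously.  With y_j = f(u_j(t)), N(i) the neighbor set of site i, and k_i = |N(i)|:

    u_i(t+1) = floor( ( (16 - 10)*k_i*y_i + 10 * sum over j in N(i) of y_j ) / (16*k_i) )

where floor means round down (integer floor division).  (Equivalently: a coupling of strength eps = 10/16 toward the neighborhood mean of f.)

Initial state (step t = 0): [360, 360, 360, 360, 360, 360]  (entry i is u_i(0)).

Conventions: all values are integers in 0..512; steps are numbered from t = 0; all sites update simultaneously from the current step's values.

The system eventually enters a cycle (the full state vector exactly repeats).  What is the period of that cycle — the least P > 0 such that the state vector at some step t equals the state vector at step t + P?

Simulating step by step:
t=0: [360, 360, 360, 360, 360, 360]
t=1: [393, 393, 393, 393, 393, 393]
t=2: [420, 420, 420, 420, 420, 420]
t=3: [443, 443, 443, 443, 443, 443]
t=4: [462, 462, 462, 462, 462, 462]
t=5: [478, 478, 478, 478, 478, 478]
t=6: [491, 491, 491, 491, 491, 491]
t=7: [502, 502, 502, 502, 502, 502]
t=8: [511, 511, 511, 511, 511, 511]
t=9: [6, 6, 6, 6, 6, 6]
t=10: [15, 15, 15, 15, 15, 15]
t=11: [25, 25, 25, 25, 25, 25]
t=12: [37, 37, 37, 37, 37, 37]
t=13: [51, 51, 51, 51, 51, 51]
t=14: [67, 67, 67, 67, 67, 67]
t=15: [86, 86, 86, 86, 86, 86]
t=16: [108, 108, 108, 108, 108, 108]
t=17: [134, 134, 134, 134, 134, 134]
t=18: [164, 164, 164, 164, 164, 164]
t=19: [199, 199, 199, 199, 199, 199]
t=20: [240, 240, 240, 240, 240, 240]
t=21: [288, 288, 288, 288, 288, 288]
t=22: [333, 333, 333, 333, 333, 333]
t=23: [371, 371, 371, 371, 371, 371]
t=24: [402, 402, 402, 402, 402, 402]
t=25: [428, 428, 428, 428, 428, 428]
t=26: [450, 450, 450, 450, 450, 450]
t=27: [468, 468, 468, 468, 468, 468]
t=28: [483, 483, 483, 483, 483, 483]
t=29: [495, 495, 495, 495, 495, 495]
t=30: [505, 505, 505, 505, 505, 505]
t=31: [1, 1, 1, 1, 1, 1]
t=32: [9, 9, 9, 9, 9, 9]
t=33: [18, 18, 18, 18, 18, 18]
t=34: [29, 29, 29, 29, 29, 29]
t=35: [41, 41, 41, 41, 41, 41]
t=36: [55, 55, 55, 55, 55, 55]
t=37: [72, 72, 72, 72, 72, 72]
t=38: [92, 92, 92, 92, 92, 92]
t=39: [115, 115, 115, 115, 115, 115]
t=40: [142, 142, 142, 142, 142, 142]
t=41: [173, 173, 173, 173, 173, 173]
t=42: [210, 210, 210, 210, 210, 210]
t=43: [253, 253, 253, 253, 253, 253]
t=44: [303, 303, 303, 303, 303, 303]
t=45: [346, 346, 346, 346, 346, 346]
t=46: [381, 381, 381, 381, 381, 381]
t=47: [411, 411, 411, 411, 411, 411]
t=48: [435, 435, 435, 435, 435, 435]
t=49: [455, 455, 455, 455, 455, 455]
t=50: [472, 472, 472, 472, 472, 472]
t=51: [486, 486, 486, 486, 486, 486]
t=52: [498, 498, 498, 498, 498, 498]
t=53: [508, 508, 508, 508, 508, 508]
t=54: [3, 3, 3, 3, 3, 3]
t=55: [11, 11, 11, 11, 11, 11]
t=56: [20, 20, 20, 20, 20, 20]
t=57: [31, 31, 31, 31, 31, 31]
t=58: [44, 44, 44, 44, 44, 44]
t=59: [59, 59, 59, 59, 59, 59]
t=60: [76, 76, 76, 76, 76, 76]
t=61: [96, 96, 96, 96, 96, 96]
t=62: [120, 120, 120, 120, 120, 120]
t=63: [148, 148, 148, 148, 148, 148]
t=64: [180, 180, 180, 180, 180, 180]
t=65: [218, 218, 218, 218, 218, 218]
t=66: [262, 262, 262, 262, 262, 262]
t=67: [311, 311, 311, 311, 311, 311]
t=68: [352, 352, 352, 352, 352, 352]
t=69: [386, 386, 386, 386, 386, 386]
t=70: [415, 415, 415, 415, 415, 415]
t=71: [439, 439, 439, 439, 439, 439]
t=72: [459, 459, 459, 459, 459, 459]
t=73: [475, 475, 475, 475, 475, 475]
t=74: [489, 489, 489, 489, 489, 489]
t=75: [500, 500, 500, 500, 500, 500]
t=76: [510, 510, 510, 510, 510, 510]
t=77: [5, 5, 5, 5, 5, 5]
t=78: [13, 13, 13, 13, 13, 13]
t=79: [23, 23, 23, 23, 23, 23]
t=80: [34, 34, 34, 34, 34, 34]
t=81: [47, 47, 47, 47, 47, 47]
t=82: [62, 62, 62, 62, 62, 62]
t=83: [80, 80, 80, 80, 80, 80]
t=84: [101, 101, 101, 101, 101, 101]
t=85: [125, 125, 125, 125, 125, 125]
t=86: [153, 153, 153, 153, 153, 153]
t=87: [186, 186, 186, 186, 186, 186]
t=88: [225, 225, 225, 225, 225, 225]
t=89: [270, 270, 270, 270, 270, 270]
t=90: [318, 318, 318, 318, 318, 318]
t=91: [358, 358, 358, 358, 358, 358]
t=92: [391, 391, 391, 391, 391, 391]
t=93: [419, 419, 419, 419, 419, 419]
t=94: [442, 442, 442, 442, 442, 442]
t=95: [461, 461, 461, 461, 461, 461]
t=96: [477, 477, 477, 477, 477, 477]
t=97: [490, 490, 490, 490, 490, 490]
t=98: [501, 501, 501, 501, 501, 501]
t=99: [510, 510, 510, 510, 510, 510]

Answer: 23
Key observation: The state at step 76, [510, 510, 510, 510, 510, 510], reappears at step 99 — and no state repeats earlier — so the cycle the system enters has period 23.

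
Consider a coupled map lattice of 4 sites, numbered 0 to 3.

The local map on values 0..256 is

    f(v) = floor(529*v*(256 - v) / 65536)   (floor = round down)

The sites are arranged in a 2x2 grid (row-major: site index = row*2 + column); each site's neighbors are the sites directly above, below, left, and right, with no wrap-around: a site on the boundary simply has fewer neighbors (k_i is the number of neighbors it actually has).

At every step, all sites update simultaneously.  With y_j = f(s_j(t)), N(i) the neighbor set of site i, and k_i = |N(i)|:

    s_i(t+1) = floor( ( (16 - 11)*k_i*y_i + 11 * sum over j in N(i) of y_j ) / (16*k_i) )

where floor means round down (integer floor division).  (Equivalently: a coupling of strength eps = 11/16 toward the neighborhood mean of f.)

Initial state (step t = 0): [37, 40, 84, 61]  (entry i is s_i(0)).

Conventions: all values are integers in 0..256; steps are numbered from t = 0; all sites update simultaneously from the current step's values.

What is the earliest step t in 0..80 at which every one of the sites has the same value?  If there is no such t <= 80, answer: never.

Answer: 3
Key observation: Synchronization is absorbing here: once all sites are equal they stay equal, and step 3 is the first all-equal step.

Derivation:
t=0: [37, 40, 84, 61]  (not all equal)
t=1: [83, 76, 91, 93]  (not all equal)
t=2: [115, 115, 119, 117]  (not all equal)
t=3: [130, 130, 130, 130]  (all equal)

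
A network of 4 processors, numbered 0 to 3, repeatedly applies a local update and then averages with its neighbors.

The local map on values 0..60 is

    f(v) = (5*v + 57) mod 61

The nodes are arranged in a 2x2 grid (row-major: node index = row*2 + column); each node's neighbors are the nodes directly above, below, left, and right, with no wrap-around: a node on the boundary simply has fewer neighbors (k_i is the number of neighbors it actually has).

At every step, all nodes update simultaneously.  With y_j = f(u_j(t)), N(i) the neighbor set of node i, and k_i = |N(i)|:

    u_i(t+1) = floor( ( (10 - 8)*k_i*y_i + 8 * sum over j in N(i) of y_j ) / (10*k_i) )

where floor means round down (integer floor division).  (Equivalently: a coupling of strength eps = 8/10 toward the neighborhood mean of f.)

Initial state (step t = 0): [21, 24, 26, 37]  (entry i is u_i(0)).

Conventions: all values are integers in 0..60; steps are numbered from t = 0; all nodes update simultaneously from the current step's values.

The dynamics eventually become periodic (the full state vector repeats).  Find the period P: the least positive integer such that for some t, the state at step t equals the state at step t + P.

Simulating step by step:
t=0: [21, 24, 26, 37]
t=1: [31, 50, 40, 35]
t=2: [11, 31, 33, 15]
t=3: [37, 30, 32, 29]
t=4: [35, 36, 38, 27]
t=5: [32, 34, 23, 24]
t=6: [44, 44, 45, 48]
t=7: [35, 41, 42, 39]
t=8: [26, 26, 27, 18]
t=9: [6, 12, 13, 10]
t=10: [27, 40, 28, 31]
t=11: [12, 17, 18, 16]
t=12: [29, 32, 33, 21]
t=13: [33, 30, 31, 37]
t=14: [29, 44, 45, 33]
t=15: [32, 29, 30, 36]
t=16: [24, 39, 40, 28]
t=17: [19, 29, 30, 11]
t=18: [23, 36, 37, 27]
t=19: [55, 34, 35, 47]
t=20: [42, 38, 39, 46]
t=21: [9, 27, 28, 13]
t=22: [17, 18, 19, 9]
t=23: [26, 29, 30, 30]
t=24: [18, 15, 16, 22]
t=25: [15, 30, 31, 19]
t=26: [23, 20, 21, 27]
t=27: [40, 30, 31, 31]
t=28: [23, 21, 22, 27]
t=29: [44, 31, 32, 35]
t=30: [31, 38, 39, 35]
t=31: [10, 31, 32, 14]
t=32: [34, 26, 27, 26]
t=33: [14, 20, 21, 6]
t=34: [31, 19, 20, 35]
t=35: [31, 37, 38, 35]
t=36: [30, 43, 31, 34]
t=37: [27, 32, 33, 31]
t=38: [31, 22, 23, 35]
t=39: [43, 40, 41, 47]
t=40: [18, 33, 34, 22]
t=41: [38, 35, 36, 42]
t=42: [41, 20, 21, 45]
t=43: [33, 29, 30, 37]
t=44: [25, 43, 44, 29]
t=45: [36, 37, 38, 28]
t=46: [35, 39, 27, 27]
t=47: [16, 24, 25, 8]
t=48: [49, 31, 32, 53]
t=49: [36, 35, 36, 28]
t=50: [52, 37, 38, 44]
t=51: [27, 29, 18, 31]
t=52: [19, 19, 20, 23]
t=53: [32, 38, 39, 36]
t=54: [11, 35, 36, 15]
t=55: [51, 34, 35, 43]
t=56: [38, 22, 23, 42]
t=57: [38, 19, 20, 42]
t=58: [26, 16, 17, 30]
t=59: [14, 14, 15, 18]
t=60: [7, 13, 14, 11]
t=61: [8, 32, 33, 12]
t=62: [36, 43, 44, 40]
t=63: [35, 32, 33, 27]
t=64: [39, 30, 31, 31]
t=65: [22, 19, 20, 27]
t=66: [35, 27, 28, 27]
t=67: [19, 25, 26, 11]
t=68: [31, 44, 33, 35]
t=69: [34, 37, 39, 38]
t=70: [35, 30, 20, 27]
t=71: [33, 28, 30, 25]
t=72: [23, 42, 44, 27]
t=73: [32, 28, 30, 24]
t=74: [22, 38, 40, 26]
t=75: [15, 20, 22, 7]
t=76: [34, 23, 25, 38]
t=77: [52, 28, 30, 44]
t=78: [17, 20, 22, 21]
t=79: [36, 31, 33, 40]
t=80: [38, 32, 34, 29]
t=81: [31, 15, 17, 35]
t=82: [17, 33, 35, 21]
t=83: [39, 31, 33, 43]
t=84: [28, 20, 22, 32]
t=85: [34, 26, 28, 38]
t=86: [16, 19, 21, 7]
t=87: [31, 24, 26, 34]
t=88: [29, 40, 30, 32]
t=89: [18, 23, 26, 21]
t=90: [26, 36, 26, 29]
t=91: [24, 20, 10, 27]
t=92: [43, 32, 34, 34]
t=93: [36, 35, 37, 40]
t=94: [54, 36, 38, 45]
t=95: [27, 34, 24, 30]
t=96: [41, 22, 24, 44]
t=97: [43, 29, 31, 46]
t=98: [24, 32, 34, 27]
t=99: [42, 32, 34, 33]
t=100: [35, 31, 33, 39]
t=101: [37, 28, 30, 28]
t=102: [27, 32, 34, 18]
t=103: [33, 20, 22, 36]
t=104: [39, 44, 46, 42]
t=105: [32, 19, 21, 35]
t=106: [34, 39, 41, 37]
t=107: [19, 42, 44, 22]
t=108: [28, 34, 36, 31]
t=109: [42, 26, 28, 45]
t=110: [11, 25, 27, 14]
t=111: [37, 34, 24, 28]
t=112: [51, 38, 40, 42]
t=113: [7, 12, 14, 11]
t=114: [30, 44, 33, 34]
t=115: [33, 33, 35, 37]
t=116: [43, 47, 49, 47]
t=117: [48, 40, 42, 52]
t=118: [25, 28, 30, 16]
t=119: [27, 32, 34, 18]

Answer: 17
Key observation: The state at step 102, [27, 32, 34, 18], reappears at step 119 — and no state repeats earlier — so the cycle the system enters has period 17.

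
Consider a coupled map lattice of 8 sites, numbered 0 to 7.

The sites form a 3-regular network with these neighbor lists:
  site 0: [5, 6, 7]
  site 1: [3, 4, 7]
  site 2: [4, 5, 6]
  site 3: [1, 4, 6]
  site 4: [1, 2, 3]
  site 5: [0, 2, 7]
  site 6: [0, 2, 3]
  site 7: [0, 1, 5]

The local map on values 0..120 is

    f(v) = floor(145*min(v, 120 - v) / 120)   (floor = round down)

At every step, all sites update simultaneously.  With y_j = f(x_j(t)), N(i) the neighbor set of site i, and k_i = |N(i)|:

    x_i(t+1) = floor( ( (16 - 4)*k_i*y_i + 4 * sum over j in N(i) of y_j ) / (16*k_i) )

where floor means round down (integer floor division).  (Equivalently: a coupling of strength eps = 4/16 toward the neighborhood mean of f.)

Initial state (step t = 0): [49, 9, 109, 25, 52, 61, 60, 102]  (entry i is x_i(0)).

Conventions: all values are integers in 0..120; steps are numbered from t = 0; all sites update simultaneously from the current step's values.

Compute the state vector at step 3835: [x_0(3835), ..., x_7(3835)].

Simulating step by step:
t=0: [49, 9, 109, 25, 52, 61, 60, 102]
t=1: [57, 16, 26, 34, 50, 61, 62, 27]
t=2: [65, 25, 40, 43, 52, 64, 64, 37]
t=3: [64, 35, 52, 51, 57, 63, 64, 46]
t=4: [66, 46, 63, 60, 64, 66, 66, 56]
t=5: [65, 58, 67, 69, 66, 65, 65, 65]
t=6: [66, 68, 64, 62, 65, 65, 65, 66]
t=7: [65, 63, 66, 68, 66, 65, 66, 64]
t=8: [66, 67, 65, 63, 65, 66, 64, 66]
t=9: [65, 64, 66, 67, 66, 65, 66, 64]
t=10: [66, 66, 65, 64, 65, 66, 65, 66]
t=11: [65, 65, 65, 66, 66, 65, 66, 65]
t=12: [65, 65, 65, 65, 65, 66, 65, 66]
t=13: [65, 65, 65, 66, 66, 65, 66, 65]

Answer: [65, 65, 65, 66, 66, 65, 66, 65]
Key observation: The state at step 11, [65, 65, 65, 66, 66, 65, 66, 65], reappears at step 13: the system is in a cycle of period 2 from step 11 on.  Therefore the state at step 3835 equals the state at step 11 + ((3835 - 11) mod 2) = 11, which is [65, 65, 65, 66, 66, 65, 66, 65].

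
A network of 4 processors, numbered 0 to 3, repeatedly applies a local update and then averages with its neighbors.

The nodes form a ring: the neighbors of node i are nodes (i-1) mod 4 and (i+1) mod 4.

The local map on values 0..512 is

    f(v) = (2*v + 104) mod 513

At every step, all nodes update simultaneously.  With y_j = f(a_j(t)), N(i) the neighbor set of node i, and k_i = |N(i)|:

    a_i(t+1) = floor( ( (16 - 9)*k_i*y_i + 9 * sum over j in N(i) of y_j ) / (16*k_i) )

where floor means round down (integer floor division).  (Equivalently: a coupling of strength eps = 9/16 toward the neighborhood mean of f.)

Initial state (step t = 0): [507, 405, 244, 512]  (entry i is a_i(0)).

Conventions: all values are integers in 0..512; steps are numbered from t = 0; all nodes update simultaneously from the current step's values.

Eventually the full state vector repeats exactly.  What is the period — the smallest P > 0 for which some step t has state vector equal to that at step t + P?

Answer: 18
Key observation: The state at step 116, [493, 493, 493, 493], reappears at step 134 — and no state repeats earlier — so the cycle the system enters has period 18.

Derivation:
t=0: [507, 405, 244, 512]
t=1: [181, 223, 176, 92]
t=2: [295, 275, 290, 385]
t=3: [220, 160, 216, 256]
t=4: [161, 200, 158, 60]
t=5: [391, 458, 388, 335]
t=6: [379, 429, 376, 322]
t=7: [345, 391, 342, 297]
t=8: [279, 319, 277, 237]
t=9: [147, 182, 146, 111]
t=10: [397, 428, 396, 365]
t=11: [384, 411, 383, 356]
t=12: [358, 382, 357, 333]
t=13: [306, 327, 305, 284]
t=14: [202, 220, 201, 183]
t=15: [363, 298, 362, 490]
t=16: [207, 259, 206, 203]
t=17: [176, 49, 175, 225]
t=18: [267, 344, 266, 273]
t=19: [171, 191, 170, 129]
t=20: [433, 462, 432, 408]
t=21: [314, 257, 314, 434]
t=22: [254, 169, 254, 324]
t=23: [234, 249, 234, 160]
t=24: [170, 72, 170, 218]
t=25: [271, 358, 271, 261]
t=26: [176, 209, 176, 124]
t=27: [301, 260, 301, 410]
t=28: [231, 157, 231, 288]
t=29: [187, 212, 187, 102]
t=30: [299, 275, 299, 403]
t=31: [234, 168, 234, 280]
t=32: [192, 225, 192, 99]
t=33: [309, 292, 309, 406]
t=34: [254, 194, 254, 293]
t=35: [231, 270, 231, 133]
t=36: [164, 87, 164, 191]
t=37: [403, 364, 403, 455]
t=38: [404, 362, 404, 442]
t=39: [396, 362, 396, 432]
t=40: [384, 353, 384, 414]
t=41: [358, 331, 358, 385]
t=42: [307, 283, 307, 330]
t=43: [204, 184, 204, 225]
t=44: [368, 494, 368, 305]
t=45: [218, 212, 218, 271]
t=46: [53, 21, 53, 73]
t=47: [203, 182, 203, 227]
t=48: [367, 491, 367, 306]
t=49: [216, 209, 216, 271]
t=50: [50, 16, 50, 71]
t=51: [196, 174, 196, 222]
t=52: [353, 476, 353, 294]
t=53: [188, 180, 188, 245]
t=54: [363, 473, 363, 305]
t=55: [201, 188, 201, 266]
t=56: [390, 494, 390, 338]
t=57: [255, 237, 255, 325]
t=58: [130, 85, 130, 162]
t=59: [356, 324, 356, 392]
t=60: [305, 275, 305, 334]
t=61: [200, 174, 200, 226]
t=62: [359, 481, 359, 302]
t=63: [201, 191, 201, 259]
t=64: [388, 497, 388, 332]
t=65: [252, 237, 252, 318]
t=66: [123, 81, 123, 152]
t=67: [342, 313, 342, 375]
t=68: [277, 249, 277, 303]
t=69: [143, 120, 143, 167]
t=70: [390, 369, 390, 411]
t=71: [371, 352, 371, 389]
t=72: [332, 316, 332, 348]
t=73: [255, 241, 255, 269]
t=74: [101, 88, 101, 113]
t=75: [305, 294, 305, 316]
t=76: [201, 191, 201, 210]
t=77: [361, 497, 361, 289]
t=78: [204, 207, 204, 250]
t=79: [251, 290, 251, 327]
t=80: [157, 127, 157, 159]
t=81: [402, 391, 402, 419]
t=82: [398, 385, 398, 409]
t=83: [385, 375, 385, 396]
t=84: [361, 352, 361, 370]
t=85: [313, 305, 313, 320]
t=86: [216, 210, 216, 223]
t=87: [23, 17, 23, 29]
t=88: [150, 144, 150, 155]
t=89: [403, 398, 403, 408]
t=90: [397, 392, 397, 401]
t=91: [384, 380, 384, 388]
t=92: [359, 355, 359, 362]
t=93: [308, 305, 308, 311]
t=94: [207, 204, 207, 209]
t=95: [148, 226, 148, 6]
t=96: [219, 243, 219, 275]
t=97: [74, 50, 74, 78]
t=98: [240, 231, 240, 255]
t=99: [74, 63, 74, 84]
t=100: [251, 242, 251, 260]
t=101: [93, 85, 93, 100]
t=102: [289, 283, 289, 296]
t=103: [169, 163, 169, 175]
t=104: [442, 436, 442, 447]
t=105: [474, 469, 474, 479]
t=106: [26, 21, 26, 30]
t=107: [155, 151, 155, 159]
t=108: [414, 410, 414, 417]
t=109: [418, 415, 418, 421]
t=110: [427, 424, 427, 429]
t=111: [444, 442, 444, 446]
t=112: [479, 477, 479, 480]
t=113: [35, 34, 35, 36]
t=114: [174, 173, 174, 174]
t=115: [451, 451, 451, 452]
t=116: [493, 493, 493, 493]
t=117: [64, 64, 64, 64]
t=118: [232, 232, 232, 232]
t=119: [55, 55, 55, 55]
t=120: [214, 214, 214, 214]
t=121: [19, 19, 19, 19]
t=122: [142, 142, 142, 142]
t=123: [388, 388, 388, 388]
t=124: [367, 367, 367, 367]
t=125: [325, 325, 325, 325]
t=126: [241, 241, 241, 241]
t=127: [73, 73, 73, 73]
t=128: [250, 250, 250, 250]
t=129: [91, 91, 91, 91]
t=130: [286, 286, 286, 286]
t=131: [163, 163, 163, 163]
t=132: [430, 430, 430, 430]
t=133: [451, 451, 451, 451]
t=134: [493, 493, 493, 493]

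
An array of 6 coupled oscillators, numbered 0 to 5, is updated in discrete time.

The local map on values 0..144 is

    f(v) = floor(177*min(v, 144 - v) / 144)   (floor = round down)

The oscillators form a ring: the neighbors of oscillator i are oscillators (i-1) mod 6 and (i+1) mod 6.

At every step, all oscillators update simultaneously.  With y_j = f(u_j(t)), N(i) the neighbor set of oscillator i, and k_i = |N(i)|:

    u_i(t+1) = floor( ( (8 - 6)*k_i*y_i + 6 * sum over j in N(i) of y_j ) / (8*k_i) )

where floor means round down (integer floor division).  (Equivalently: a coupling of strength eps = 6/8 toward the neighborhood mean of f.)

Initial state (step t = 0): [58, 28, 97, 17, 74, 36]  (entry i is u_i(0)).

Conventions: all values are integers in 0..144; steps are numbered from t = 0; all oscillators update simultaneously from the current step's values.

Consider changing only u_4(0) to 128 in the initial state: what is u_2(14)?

Simulating step by step:
t=0: [58, 28, 97, 17, 128, 36]
t=1: [47, 56, 34, 33, 28, 44]
t=2: [60, 53, 50, 38, 43, 47]
t=3: [64, 66, 56, 53, 51, 61]
t=4: [77, 75, 71, 65, 67, 71]
t=5: [84, 84, 82, 83, 82, 83]
t=6: [73, 74, 74, 75, 74, 74]
t=7: [86, 86, 85, 85, 85, 86]
t=8: [71, 71, 71, 72, 71, 71]
t=9: [87, 87, 87, 87, 87, 87]
t=10: [70, 70, 70, 70, 70, 70]
t=11: [86, 86, 86, 86, 86, 86]
t=12: [71, 71, 71, 71, 71, 71]
t=13: [87, 87, 87, 87, 87, 87]
t=14: [70, 70, 70, 70, 70, 70]

Answer: u_2(14) = 70
Key observation: This trace re-runs the system from the modified initial state.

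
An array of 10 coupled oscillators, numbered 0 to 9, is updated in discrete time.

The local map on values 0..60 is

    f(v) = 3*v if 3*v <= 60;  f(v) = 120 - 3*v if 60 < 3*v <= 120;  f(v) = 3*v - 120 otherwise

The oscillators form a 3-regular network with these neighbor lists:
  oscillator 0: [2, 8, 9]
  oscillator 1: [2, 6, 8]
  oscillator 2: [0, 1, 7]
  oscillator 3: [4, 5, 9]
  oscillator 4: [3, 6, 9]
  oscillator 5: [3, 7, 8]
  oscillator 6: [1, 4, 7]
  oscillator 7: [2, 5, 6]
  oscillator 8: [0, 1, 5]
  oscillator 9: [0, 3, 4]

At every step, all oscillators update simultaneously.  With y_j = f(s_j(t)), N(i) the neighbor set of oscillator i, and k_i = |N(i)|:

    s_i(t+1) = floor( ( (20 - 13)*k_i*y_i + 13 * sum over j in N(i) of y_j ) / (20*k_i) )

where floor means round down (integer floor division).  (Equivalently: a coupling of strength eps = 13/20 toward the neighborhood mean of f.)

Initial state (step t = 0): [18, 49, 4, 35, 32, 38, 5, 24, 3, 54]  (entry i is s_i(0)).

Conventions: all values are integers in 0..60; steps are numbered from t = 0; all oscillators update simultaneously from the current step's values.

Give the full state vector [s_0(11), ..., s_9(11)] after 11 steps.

Answer: [25, 23, 27, 45, 44, 25, 31, 26, 17, 44]

Derivation:
t=0: [18, 49, 4, 35, 32, 38, 5, 24, 3, 54]
t=1: [32, 17, 32, 20, 24, 17, 26, 23, 22, 34]
t=2: [29, 43, 35, 46, 42, 53, 47, 43, 46, 34]
t=3: [22, 14, 16, 19, 14, 23, 12, 19, 23, 18]
t=4: [52, 43, 49, 51, 46, 53, 43, 49, 49, 52]
t=5: [32, 16, 25, 31, 23, 32, 14, 25, 27, 31]
t=6: [32, 44, 41, 31, 38, 32, 45, 39, 34, 31]
t=7: [18, 12, 9, 21, 17, 18, 9, 10, 19, 21]
t=8: [49, 36, 35, 55, 48, 50, 34, 33, 51, 55]
t=9: [29, 18, 18, 37, 31, 31, 18, 21, 26, 36]
t=10: [34, 51, 50, 17, 25, 32, 48, 49, 39, 19]
t=11: [25, 23, 27, 45, 44, 25, 31, 26, 17, 44]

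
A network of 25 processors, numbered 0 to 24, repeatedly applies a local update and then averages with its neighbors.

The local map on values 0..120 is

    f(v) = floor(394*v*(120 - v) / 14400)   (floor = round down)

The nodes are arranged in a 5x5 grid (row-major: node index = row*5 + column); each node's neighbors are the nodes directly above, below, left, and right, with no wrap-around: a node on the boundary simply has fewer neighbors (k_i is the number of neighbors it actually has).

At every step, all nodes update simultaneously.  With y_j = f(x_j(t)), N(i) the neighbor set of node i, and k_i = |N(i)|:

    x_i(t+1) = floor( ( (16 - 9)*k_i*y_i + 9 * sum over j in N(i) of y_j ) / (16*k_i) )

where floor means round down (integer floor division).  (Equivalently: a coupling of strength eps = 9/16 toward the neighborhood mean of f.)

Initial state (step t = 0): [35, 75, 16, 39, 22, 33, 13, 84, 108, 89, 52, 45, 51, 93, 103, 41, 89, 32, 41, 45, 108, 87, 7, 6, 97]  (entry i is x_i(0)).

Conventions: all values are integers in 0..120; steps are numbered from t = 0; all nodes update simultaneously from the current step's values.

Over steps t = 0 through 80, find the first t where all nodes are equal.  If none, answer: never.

Answer: 8
Key observation: Synchronization is absorbing here: once all nodes are equal they stay equal, and step 8 is the first all-equal step.

Derivation:
t=0: [35, 75, 16, 39, 22, 33, 13, 84, 108, 89, 52, 45, 51, 93, 103, 41, 89, 32, 41, 45, 108, 87, 7, 6, 97]  (not all equal)
t=1: [83, 71, 68, 63, 70, 74, 65, 65, 59, 59, 90, 83, 86, 67, 64, 77, 79, 73, 74, 77, 62, 58, 41, 39, 57]  (not all equal)
t=2: [89, 93, 96, 97, 96, 88, 94, 94, 97, 97, 82, 84, 87, 94, 96, 87, 89, 89, 92, 93, 95, 94, 90, 89, 92]  (not all equal)
t=3: [73, 68, 64, 61, 61, 76, 70, 66, 62, 61, 81, 78, 74, 67, 64, 76, 75, 74, 70, 67, 68, 68, 72, 72, 70]  (not all equal)
t=4: [93, 95, 97, 98, 98, 91, 94, 96, 97, 98, 88, 90, 93, 96, 97, 91, 92, 93, 95, 96, 94, 94, 94, 94, 95]  (not all equal)
t=5: [68, 64, 61, 59, 58, 71, 67, 63, 60, 59, 74, 71, 67, 63, 61, 71, 69, 67, 64, 63, 67, 66, 66, 65, 64]  (not all equal)
t=6: [96, 97, 98, 98, 98, 95, 96, 97, 98, 98, 94, 95, 97, 97, 98, 95, 96, 97, 97, 98, 96, 96, 97, 97, 97]  (not all equal)
t=7: [62, 61, 59, 58, 58, 64, 62, 60, 58, 58, 64, 63, 61, 60, 58, 64, 63, 61, 60, 59, 63, 62, 61, 61, 60]  (not all equal)
t=8: [98, 98, 98, 98, 98, 98, 98, 98, 98, 98, 98, 98, 98, 98, 98, 98, 98, 98, 98, 98, 98, 98, 98, 98, 98]  (all equal)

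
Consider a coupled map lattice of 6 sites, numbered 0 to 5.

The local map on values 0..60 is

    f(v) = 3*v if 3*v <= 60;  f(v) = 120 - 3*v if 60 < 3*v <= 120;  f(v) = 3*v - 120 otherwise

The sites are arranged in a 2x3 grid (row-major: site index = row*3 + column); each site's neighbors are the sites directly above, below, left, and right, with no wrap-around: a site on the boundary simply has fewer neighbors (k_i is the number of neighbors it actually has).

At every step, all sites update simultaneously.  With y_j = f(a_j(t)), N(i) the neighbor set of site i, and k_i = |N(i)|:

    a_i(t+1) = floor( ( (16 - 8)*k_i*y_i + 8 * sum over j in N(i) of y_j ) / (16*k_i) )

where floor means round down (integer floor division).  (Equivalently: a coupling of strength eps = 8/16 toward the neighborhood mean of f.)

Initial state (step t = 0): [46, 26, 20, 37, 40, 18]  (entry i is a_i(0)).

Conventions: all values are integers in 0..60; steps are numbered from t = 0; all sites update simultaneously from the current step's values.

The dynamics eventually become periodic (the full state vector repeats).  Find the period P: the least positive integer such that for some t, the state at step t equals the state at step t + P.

Simulating step by step:
t=0: [46, 26, 20, 37, 40, 18]
t=1: [21, 34, 54, 9, 17, 42]
t=2: [39, 34, 27, 40, 34, 26]
t=3: [6, 19, 34, 5, 19, 35]
t=4: [27, 44, 27, 26, 43, 26]
t=5: [33, 20, 33, 33, 20, 33]
t=6: [30, 47, 30, 30, 47, 30]
t=7: [27, 24, 27, 27, 24, 27]
t=8: [41, 45, 41, 41, 45, 41]
t=9: [6, 11, 6, 6, 11, 6]
t=10: [21, 28, 21, 21, 28, 21]
t=11: [51, 43, 51, 51, 43, 51]
t=12: [27, 17, 27, 27, 17, 27]
t=13: [42, 47, 42, 42, 47, 42]
t=14: [9, 16, 9, 9, 16, 9]
t=15: [32, 41, 32, 32, 41, 32]
t=16: [18, 10, 18, 18, 10, 18]
t=17: [48, 38, 48, 48, 38, 48]
t=18: [19, 12, 19, 19, 12, 19]
t=19: [51, 43, 51, 51, 43, 51]

Answer: 8
Key observation: The state at step 11, [51, 43, 51, 51, 43, 51], reappears at step 19 — and no state repeats earlier — so the cycle the system enters has period 8.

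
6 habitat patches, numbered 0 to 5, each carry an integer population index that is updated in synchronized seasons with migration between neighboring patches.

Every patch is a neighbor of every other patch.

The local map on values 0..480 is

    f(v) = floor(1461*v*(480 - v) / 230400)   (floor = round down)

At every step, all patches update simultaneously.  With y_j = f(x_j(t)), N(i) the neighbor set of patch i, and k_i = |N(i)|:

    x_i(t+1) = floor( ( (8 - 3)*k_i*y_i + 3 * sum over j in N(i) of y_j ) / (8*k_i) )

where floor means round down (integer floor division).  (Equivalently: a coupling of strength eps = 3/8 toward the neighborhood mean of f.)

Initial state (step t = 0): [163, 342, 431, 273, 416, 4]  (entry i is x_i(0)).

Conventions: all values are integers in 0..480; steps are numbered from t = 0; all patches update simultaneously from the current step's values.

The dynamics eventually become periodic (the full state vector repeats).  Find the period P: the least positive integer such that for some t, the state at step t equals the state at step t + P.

Answer: 2
Key observation: The state at step 32, [346, 346, 346, 346, 346, 346], reappears at step 34 — and no state repeats earlier — so the cycle the system enters has period 2.

Derivation:
t=0: [163, 342, 431, 273, 416, 4]
t=1: [277, 261, 170, 294, 189, 103]
t=2: [345, 348, 333, 339, 340, 284]
t=3: [301, 298, 309, 305, 304, 332]
t=4: [338, 339, 334, 336, 336, 321]
t=5: [306, 305, 308, 307, 307, 316]
t=6: [336, 336, 335, 335, 335, 331]
t=7: [306, 306, 308, 308, 308, 310]
t=8: [336, 336, 335, 335, 335, 334]
t=9: [306, 306, 307, 307, 307, 308]
t=10: [336, 336, 336, 336, 336, 335]
t=11: [306, 306, 306, 306, 306, 307]
t=12: [336, 336, 336, 336, 336, 336]
t=13: [306, 306, 306, 306, 306, 306]
t=14: [337, 337, 337, 337, 337, 337]
t=15: [305, 305, 305, 305, 305, 305]
t=16: [338, 338, 338, 338, 338, 338]
t=17: [304, 304, 304, 304, 304, 304]
t=18: [339, 339, 339, 339, 339, 339]
t=19: [303, 303, 303, 303, 303, 303]
t=20: [340, 340, 340, 340, 340, 340]
t=21: [301, 301, 301, 301, 301, 301]
t=22: [341, 341, 341, 341, 341, 341]
t=23: [300, 300, 300, 300, 300, 300]
t=24: [342, 342, 342, 342, 342, 342]
t=25: [299, 299, 299, 299, 299, 299]
t=26: [343, 343, 343, 343, 343, 343]
t=27: [297, 297, 297, 297, 297, 297]
t=28: [344, 344, 344, 344, 344, 344]
t=29: [296, 296, 296, 296, 296, 296]
t=30: [345, 345, 345, 345, 345, 345]
t=31: [295, 295, 295, 295, 295, 295]
t=32: [346, 346, 346, 346, 346, 346]
t=33: [294, 294, 294, 294, 294, 294]
t=34: [346, 346, 346, 346, 346, 346]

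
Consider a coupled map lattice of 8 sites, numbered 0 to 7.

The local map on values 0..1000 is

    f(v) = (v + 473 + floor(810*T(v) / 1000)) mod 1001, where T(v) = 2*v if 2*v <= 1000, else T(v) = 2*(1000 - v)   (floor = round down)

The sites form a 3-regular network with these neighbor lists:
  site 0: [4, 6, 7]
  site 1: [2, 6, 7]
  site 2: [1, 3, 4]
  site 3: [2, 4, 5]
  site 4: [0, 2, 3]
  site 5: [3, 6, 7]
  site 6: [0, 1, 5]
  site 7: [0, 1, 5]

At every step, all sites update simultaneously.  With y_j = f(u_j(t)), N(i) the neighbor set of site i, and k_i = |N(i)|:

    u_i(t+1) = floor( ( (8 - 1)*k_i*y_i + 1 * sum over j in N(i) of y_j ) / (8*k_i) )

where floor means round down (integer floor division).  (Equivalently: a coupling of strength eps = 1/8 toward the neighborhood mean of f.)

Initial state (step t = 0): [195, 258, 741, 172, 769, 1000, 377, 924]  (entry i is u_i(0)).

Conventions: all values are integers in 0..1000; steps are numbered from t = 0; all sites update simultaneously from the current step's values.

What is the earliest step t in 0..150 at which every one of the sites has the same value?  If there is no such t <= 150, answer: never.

Answer: 12
Key observation: Synchronization is absorbing here: once all sites are equal they stay equal, and step 12 is the first all-equal step.

Derivation:
t=0: [195, 258, 741, 172, 769, 1000, 377, 924]  (not all equal)
t=1: [926, 195, 623, 879, 643, 492, 468, 520]  (not all equal)
t=2: [542, 950, 709, 568, 680, 749, 704, 767]  (not all equal)
t=3: [741, 520, 650, 727, 675, 632, 651, 617]  (not all equal)
t=4: [639, 759, 689, 646, 670, 697, 689, 707]  (not all equal)
t=5: [691, 625, 663, 687, 676, 660, 663, 653]  (not all equal)
t=6: [665, 701, 680, 667, 671, 681, 680, 686]  (not all equal)
t=7: [677, 658, 670, 677, 675, 669, 669, 666]  (not all equal)
t=8: [672, 683, 676, 672, 673, 676, 677, 678]  (not all equal)
t=9: [674, 668, 672, 674, 674, 672, 671, 671]  (not all equal)
t=10: [674, 676, 675, 674, 674, 674, 675, 675]  (not all equal)
t=11: [673, 672, 673, 673, 673, 673, 673, 673]  (not all equal)
t=12: [674, 674, 674, 674, 674, 674, 674, 674]  (all equal)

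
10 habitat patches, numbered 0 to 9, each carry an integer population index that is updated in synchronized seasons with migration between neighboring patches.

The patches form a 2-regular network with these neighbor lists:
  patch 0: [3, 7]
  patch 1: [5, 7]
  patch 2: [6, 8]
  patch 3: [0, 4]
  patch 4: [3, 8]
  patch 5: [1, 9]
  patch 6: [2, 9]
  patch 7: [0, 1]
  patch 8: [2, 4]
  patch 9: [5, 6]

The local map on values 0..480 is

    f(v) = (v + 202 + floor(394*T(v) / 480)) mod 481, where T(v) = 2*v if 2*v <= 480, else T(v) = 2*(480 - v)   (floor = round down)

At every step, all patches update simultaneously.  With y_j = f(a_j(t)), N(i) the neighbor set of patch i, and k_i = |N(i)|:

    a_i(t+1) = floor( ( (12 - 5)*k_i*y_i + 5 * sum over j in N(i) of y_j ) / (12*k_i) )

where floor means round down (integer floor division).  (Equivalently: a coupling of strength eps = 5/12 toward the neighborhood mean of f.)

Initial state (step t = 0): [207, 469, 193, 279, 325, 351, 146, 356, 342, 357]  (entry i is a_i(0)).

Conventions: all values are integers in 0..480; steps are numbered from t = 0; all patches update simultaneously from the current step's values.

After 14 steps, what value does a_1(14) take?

Simulating step by step:
t=0: [207, 469, 193, 279, 325, 351, 146, 356, 342, 357]
t=1: [282, 238, 216, 310, 303, 266, 167, 262, 279, 243]
t=2: [326, 344, 272, 314, 316, 343, 228, 339, 317, 310]
t=3: [299, 288, 325, 305, 306, 292, 322, 292, 311, 308]
t=4: [317, 322, 302, 313, 311, 319, 303, 320, 307, 311]
t=5: [305, 302, 314, 307, 309, 304, 313, 303, 312, 309]
t=6: [313, 314, 307, 311, 310, 312, 308, 314, 308, 310]
t=7: [308, 307, 311, 309, 310, 308, 311, 307, 311, 309]
t=8: [311, 311, 309, 310, 309, 311, 309, 311, 309, 310]
t=9: [309, 309, 310, 309, 310, 309, 310, 309, 310, 309]
t=10: [310, 310, 310, 310, 310, 310, 310, 310, 310, 310]
t=11: [310, 310, 310, 310, 310, 310, 310, 310, 310, 310]
t=12: [310, 310, 310, 310, 310, 310, 310, 310, 310, 310]
t=13: [310, 310, 310, 310, 310, 310, 310, 310, 310, 310]
t=14: [310, 310, 310, 310, 310, 310, 310, 310, 310, 310]

Answer: a_1(14) = 310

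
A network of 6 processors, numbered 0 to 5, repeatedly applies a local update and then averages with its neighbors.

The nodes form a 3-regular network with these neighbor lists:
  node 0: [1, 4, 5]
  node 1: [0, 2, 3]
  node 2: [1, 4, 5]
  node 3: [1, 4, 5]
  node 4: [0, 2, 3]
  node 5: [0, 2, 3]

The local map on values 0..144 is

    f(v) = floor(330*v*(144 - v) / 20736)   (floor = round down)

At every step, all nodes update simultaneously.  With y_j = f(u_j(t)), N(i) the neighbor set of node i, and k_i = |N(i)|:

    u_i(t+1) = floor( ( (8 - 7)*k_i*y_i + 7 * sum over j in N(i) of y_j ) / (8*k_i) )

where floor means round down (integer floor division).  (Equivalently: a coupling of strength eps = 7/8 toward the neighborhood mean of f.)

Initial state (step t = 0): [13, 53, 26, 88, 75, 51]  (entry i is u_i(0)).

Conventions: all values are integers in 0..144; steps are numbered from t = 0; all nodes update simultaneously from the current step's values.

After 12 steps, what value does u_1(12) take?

Answer: u_1(12) = 81

Derivation:
t=0: [13, 53, 26, 88, 75, 51]
t=1: [71, 54, 73, 77, 54, 54]
t=2: [77, 81, 77, 77, 81, 81]
t=3: [81, 81, 81, 81, 81, 81]
t=4: [81, 81, 81, 81, 81, 81]
t=5: [81, 81, 81, 81, 81, 81]
t=6: [81, 81, 81, 81, 81, 81]
t=7: [81, 81, 81, 81, 81, 81]
t=8: [81, 81, 81, 81, 81, 81]
t=9: [81, 81, 81, 81, 81, 81]
t=10: [81, 81, 81, 81, 81, 81]
t=11: [81, 81, 81, 81, 81, 81]
t=12: [81, 81, 81, 81, 81, 81]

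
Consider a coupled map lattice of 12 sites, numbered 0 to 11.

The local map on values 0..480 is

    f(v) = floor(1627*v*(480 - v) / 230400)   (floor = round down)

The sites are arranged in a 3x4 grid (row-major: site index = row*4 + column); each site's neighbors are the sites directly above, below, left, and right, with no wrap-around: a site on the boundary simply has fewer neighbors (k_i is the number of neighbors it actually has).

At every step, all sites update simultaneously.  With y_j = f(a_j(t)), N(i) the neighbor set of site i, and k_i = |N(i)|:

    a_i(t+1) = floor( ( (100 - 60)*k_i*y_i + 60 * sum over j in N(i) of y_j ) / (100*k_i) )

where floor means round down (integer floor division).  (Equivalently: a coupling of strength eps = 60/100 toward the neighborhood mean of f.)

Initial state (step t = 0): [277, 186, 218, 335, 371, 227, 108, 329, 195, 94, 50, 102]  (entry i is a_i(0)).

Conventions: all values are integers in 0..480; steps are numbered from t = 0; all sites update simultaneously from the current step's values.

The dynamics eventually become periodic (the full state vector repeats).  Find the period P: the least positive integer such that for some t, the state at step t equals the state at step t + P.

Answer: 2
Key observation: The state at step 30, [403, 403, 403, 403, 403, 403, 403, 403, 403, 403, 403, 403], reappears at step 32 — and no state repeats earlier — so the cycle the system enters has period 2.

Derivation:
t=0: [277, 186, 218, 335, 371, 227, 108, 329, 195, 94, 50, 102]
t=1: [360, 395, 363, 363, 352, 343, 309, 319, 319, 292, 222, 259]
t=2: [288, 281, 301, 317, 326, 329, 358, 360, 356, 374, 394, 391]
t=3: [380, 381, 365, 351, 351, 340, 314, 305, 314, 291, 262, 261]
t=4: [282, 286, 309, 329, 322, 335, 358, 368, 359, 376, 393, 394]
t=5: [382, 378, 359, 339, 352, 337, 310, 295, 312, 288, 261, 255]
t=6: [282, 290, 318, 342, 322, 338, 363, 376, 360, 378, 394, 398]
t=7: [382, 374, 349, 324, 351, 333, 302, 282, 311, 285, 255, 246]
t=8: [285, 297, 331, 357, 323, 343, 371, 385, 361, 381, 397, 402]
t=9: [379, 367, 334, 305, 348, 326, 289, 266, 308, 279, 247, 235]
t=10: [292, 310, 349, 373, 329, 351, 381, 394, 365, 385, 400, 404]
t=11: [371, 354, 312, 280, 340, 314, 272, 248, 300, 271, 238, 225]
t=12: [309, 330, 369, 390, 341, 364, 392, 402, 372, 390, 403, 405]
t=13: [354, 331, 283, 251, 324, 295, 251, 229, 287, 258, 228, 217]
t=14: [336, 357, 388, 401, 360, 380, 400, 404, 384, 397, 404, 404]
t=15: [320, 296, 252, 229, 295, 268, 232, 219, 265, 241, 221, 216]
t=16: [375, 387, 401, 404, 386, 397, 404, 403, 398, 403, 404, 402]
t=17: [264, 248, 226, 219, 250, 234, 219, 218, 234, 223, 217, 218]
t=18: [404, 405, 404, 403, 405, 405, 403, 403, 405, 404, 403, 403]
t=19: [214, 214, 216, 218, 214, 215, 217, 219, 214, 215, 218, 219]
t=20: [401, 401, 402, 402, 401, 401, 402, 403, 401, 402, 402, 403]
t=21: [223, 222, 221, 220, 223, 222, 221, 219, 222, 221, 220, 219]
t=22: [404, 404, 403, 403, 404, 404, 403, 403, 404, 403, 403, 403]
t=23: [216, 216, 218, 219, 216, 216, 218, 219, 216, 217, 219, 219]
t=24: [402, 402, 402, 403, 402, 402, 402, 403, 402, 402, 403, 403]
t=25: [221, 221, 220, 219, 221, 221, 220, 219, 221, 220, 219, 219]
t=26: [404, 403, 403, 403, 404, 403, 403, 403, 403, 403, 403, 403]
t=27: [216, 218, 219, 219, 217, 218, 219, 219, 218, 219, 219, 219]
t=28: [402, 402, 403, 403, 402, 403, 403, 403, 403, 403, 403, 403]
t=29: [221, 220, 219, 219, 220, 219, 219, 219, 219, 219, 219, 219]
t=30: [403, 403, 403, 403, 403, 403, 403, 403, 403, 403, 403, 403]
t=31: [219, 219, 219, 219, 219, 219, 219, 219, 219, 219, 219, 219]
t=32: [403, 403, 403, 403, 403, 403, 403, 403, 403, 403, 403, 403]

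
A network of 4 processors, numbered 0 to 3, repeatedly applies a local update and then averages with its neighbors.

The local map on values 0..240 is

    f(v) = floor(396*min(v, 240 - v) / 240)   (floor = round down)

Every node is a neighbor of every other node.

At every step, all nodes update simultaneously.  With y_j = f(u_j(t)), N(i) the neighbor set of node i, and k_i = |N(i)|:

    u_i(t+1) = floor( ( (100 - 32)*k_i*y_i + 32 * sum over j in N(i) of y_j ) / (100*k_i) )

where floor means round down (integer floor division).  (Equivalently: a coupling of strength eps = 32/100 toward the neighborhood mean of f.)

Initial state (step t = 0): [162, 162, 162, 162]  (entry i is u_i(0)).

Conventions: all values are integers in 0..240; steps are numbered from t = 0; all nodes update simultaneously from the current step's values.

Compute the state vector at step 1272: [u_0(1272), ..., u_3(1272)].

Simulating step by step:
t=0: [162, 162, 162, 162]
t=1: [128, 128, 128, 128]
t=2: [184, 184, 184, 184]
t=3: [92, 92, 92, 92]
t=4: [151, 151, 151, 151]
t=5: [146, 146, 146, 146]
t=6: [155, 155, 155, 155]
t=7: [140, 140, 140, 140]
t=8: [165, 165, 165, 165]
t=9: [123, 123, 123, 123]
t=10: [193, 193, 193, 193]
t=11: [77, 77, 77, 77]
t=12: [127, 127, 127, 127]
t=13: [186, 186, 186, 186]
t=14: [89, 89, 89, 89]
t=15: [146, 146, 146, 146]

Answer: [127, 127, 127, 127]
Key observation: The state at step 5, [146, 146, 146, 146], reappears at step 15: the system is in a cycle of period 10 from step 5 on.  Therefore the state at step 1272 equals the state at step 5 + ((1272 - 5) mod 10) = 12, which is [127, 127, 127, 127].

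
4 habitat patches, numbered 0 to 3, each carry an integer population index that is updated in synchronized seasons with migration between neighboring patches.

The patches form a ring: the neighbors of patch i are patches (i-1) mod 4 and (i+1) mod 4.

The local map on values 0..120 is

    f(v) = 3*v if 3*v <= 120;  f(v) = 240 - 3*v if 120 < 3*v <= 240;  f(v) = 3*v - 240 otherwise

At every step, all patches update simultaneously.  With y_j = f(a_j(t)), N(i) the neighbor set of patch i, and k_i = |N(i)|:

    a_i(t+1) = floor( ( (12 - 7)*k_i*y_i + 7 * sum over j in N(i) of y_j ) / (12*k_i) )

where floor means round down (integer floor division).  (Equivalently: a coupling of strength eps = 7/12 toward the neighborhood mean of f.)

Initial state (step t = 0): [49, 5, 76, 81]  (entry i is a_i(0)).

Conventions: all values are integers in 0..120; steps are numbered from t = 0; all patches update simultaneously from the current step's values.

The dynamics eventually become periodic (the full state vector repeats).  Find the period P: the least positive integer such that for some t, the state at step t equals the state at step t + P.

Answer: 4
Key observation: The state at step 45, [25, 25, 35, 35], reappears at step 49 — and no state repeats earlier — so the cycle the system enters has period 4.

Derivation:
t=0: [49, 5, 76, 81]
t=1: [44, 36, 10, 31]
t=2: [103, 85, 71, 79]
t=3: [34, 34, 16, 29]
t=4: [97, 86, 75, 80]
t=5: [26, 26, 11, 19]
t=6: [71, 64, 53, 56]
t=7: [46, 51, 68, 61]
t=8: [84, 76, 57, 64]
t=9: [22, 28, 46, 43]
t=10: [84, 84, 99, 95]
t=11: [21, 25, 40, 38]
t=12: [81, 84, 105, 100]
t=13: [22, 27, 52, 47]
t=14: [80, 77, 87, 85]
t=15: [7, 9, 15, 12]
t=16: [27, 30, 37, 34]
t=17: [89, 93, 102, 98]
t=18: [38, 43, 54, 49]
t=19: [107, 102, 92, 94]
t=20: [65, 61, 46, 51]
t=21: [60, 66, 84, 79]
t=22: [38, 38, 18, 22]
t=23: [100, 96, 75, 76]
t=24: [42, 41, 23, 26]
t=25: [104, 102, 85, 85]
t=26: [53, 52, 29, 31]
t=27: [85, 84, 87, 87]
t=28: [15, 15, 18, 19]
t=29: [48, 47, 52, 52]
t=30: [93, 93, 88, 87]
t=31: [33, 34, 27, 27]
t=32: [94, 95, 87, 86]
t=33: [35, 37, 27, 25]
t=34: [98, 100, 88, 85]
t=35: [44, 47, 31, 29]
t=36: [99, 99, 93, 94]
t=37: [52, 51, 45, 45]
t=38: [91, 91, 99, 98]
t=39: [39, 40, 49, 48]
t=40: [111, 111, 101, 101]
t=41: [84, 84, 71, 71]
t=42: [16, 16, 22, 22]
t=43: [53, 53, 60, 60]
t=44: [74, 74, 66, 66]
t=45: [25, 25, 35, 35]
t=46: [83, 83, 96, 96]
t=47: [20, 20, 36, 36]
t=48: [74, 74, 94, 94]
t=49: [25, 25, 35, 35]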